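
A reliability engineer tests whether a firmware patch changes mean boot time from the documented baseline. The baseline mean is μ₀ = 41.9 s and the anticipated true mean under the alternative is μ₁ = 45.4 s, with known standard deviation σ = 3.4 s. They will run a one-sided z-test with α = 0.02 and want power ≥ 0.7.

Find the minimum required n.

Standardized effect: d = |μ₁ − μ₀| / σ = |45.4 − 41.9| / 3.4 = 1.0294
For power 0.7 need Φ(δ − z_{0.02}) = 0.7, so δ = z_{0.02} + z_{0.30} = 2.054 + 0.524 = 2.578.
δ = d·√n ⇒ n = (δ/d)² = (2.578 / 1.0294)² = 6.27.
Rounding up, n = 7.

n = 7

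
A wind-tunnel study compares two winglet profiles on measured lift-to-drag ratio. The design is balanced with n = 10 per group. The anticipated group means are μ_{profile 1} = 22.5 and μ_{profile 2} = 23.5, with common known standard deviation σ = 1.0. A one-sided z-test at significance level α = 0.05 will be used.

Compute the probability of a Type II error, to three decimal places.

Standardized effect: d = |μ_{profile 1} − μ_{profile 2}| / σ = |22.5 − 23.5| / 1.0 = 1.0000
Noncentrality parameter: δ = d·√(n/2) = 1.0000 × √(10/2) = 2.2361
One-sided α = 0.05 → critical value z_{0.05} = 1.645.
Power = P(Z > 1.645 − δ) = Φ(0.591) = 0.7228.
Type II error: β = 1 − power = 1 − 0.7228 = 0.2772.

β ≈ 0.277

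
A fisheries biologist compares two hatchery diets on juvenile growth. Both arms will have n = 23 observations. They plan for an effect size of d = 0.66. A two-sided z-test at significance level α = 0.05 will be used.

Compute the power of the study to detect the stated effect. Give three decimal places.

Power ≈ 0.610

Noncentrality parameter: δ = d·√(n/2) = 0.66 × √(23/2) = 2.2382
Critical value for a two-sided test at α = 0.05: z_{α/2} = 1.960.
Power = Φ(δ − 1.960) + Φ(−δ − 1.960) = Φ(0.278) + Φ(-4.198) = 0.6096 + 0.0000 = 0.6096.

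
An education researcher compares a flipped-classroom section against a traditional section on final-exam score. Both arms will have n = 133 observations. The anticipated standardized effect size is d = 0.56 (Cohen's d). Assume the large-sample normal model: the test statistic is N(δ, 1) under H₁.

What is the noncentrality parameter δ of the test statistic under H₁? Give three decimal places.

δ ≈ 4.567

The noncentrality parameter scales effect size by the design's sample-size factor: δ = d·√(n/2) = 0.56 × √(133/2) = 4.5667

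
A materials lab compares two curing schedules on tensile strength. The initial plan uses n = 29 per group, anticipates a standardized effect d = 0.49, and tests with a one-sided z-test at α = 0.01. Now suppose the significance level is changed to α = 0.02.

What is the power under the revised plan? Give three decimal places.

δ = d·√(n/2) = 0.49 × √(29/2) = 1.8659 (unchanged). New critical value: z_{0.02} = 2.054.
Revised power = P(Z > 2.054 − δ) = Φ(-0.188) = 0.4255.

Power ≈ 0.425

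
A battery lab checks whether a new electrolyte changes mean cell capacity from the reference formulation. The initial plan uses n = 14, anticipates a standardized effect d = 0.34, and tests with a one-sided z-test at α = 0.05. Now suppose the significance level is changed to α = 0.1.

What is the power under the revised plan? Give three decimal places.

Power ≈ 0.496

δ = d·√n = 0.34 × √14 = 1.2722 (unchanged). New critical value: z_{0.1} = 1.282.
Revised power = P(Z > 1.282 − δ) = Φ(-0.009) = 0.4963.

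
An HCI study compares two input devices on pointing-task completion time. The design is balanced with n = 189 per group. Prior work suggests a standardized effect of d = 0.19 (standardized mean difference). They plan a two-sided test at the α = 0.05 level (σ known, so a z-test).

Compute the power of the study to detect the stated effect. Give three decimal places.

Noncentrality parameter: δ = d·√(n/2) = 0.19 × √(189/2) = 1.8470
Two-sided α = 0.05 → critical value z_{0.025} = 1.960.
Power = Φ(δ − 1.960) + Φ(−δ − 1.960) = Φ(-0.113) + Φ(-3.807) = 0.4550 + 0.0001 = 0.4551.

Power ≈ 0.455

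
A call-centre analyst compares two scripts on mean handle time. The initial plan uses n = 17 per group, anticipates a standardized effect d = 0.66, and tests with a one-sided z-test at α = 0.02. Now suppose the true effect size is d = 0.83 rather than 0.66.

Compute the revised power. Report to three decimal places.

Power ≈ 0.643

With d = 0.83: δ = d·√(n/2) = 0.83 × √(17/2) = 2.4198. Critical value z_{0.02} = 2.054.
Revised power = Φ(δ − 2.054) = Φ(0.366) = 0.6429.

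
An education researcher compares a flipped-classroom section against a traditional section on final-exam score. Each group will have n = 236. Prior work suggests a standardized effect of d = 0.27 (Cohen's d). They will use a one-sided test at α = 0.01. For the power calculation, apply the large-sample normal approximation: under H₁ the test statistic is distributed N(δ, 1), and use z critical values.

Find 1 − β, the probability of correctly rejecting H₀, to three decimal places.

Power ≈ 0.728

Noncentrality parameter: δ = d·√(n/2) = 0.27 × √(236/2) = 2.9330
One-sided α = 0.01 → critical value z_{0.01} = 2.326.
Power = Φ(δ − 2.326) = Φ(0.607) = 0.7279.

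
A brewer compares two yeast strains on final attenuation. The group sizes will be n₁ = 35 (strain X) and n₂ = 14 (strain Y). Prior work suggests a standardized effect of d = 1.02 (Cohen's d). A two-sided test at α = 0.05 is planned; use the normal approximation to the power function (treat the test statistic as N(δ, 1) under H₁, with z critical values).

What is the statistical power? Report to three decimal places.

Noncentrality parameter: δ = d / √(1/n₁ + 1/n₂) = 1.02 / √(1/35 + 1/14) = 3.2255
Critical value for a two-sided test at α = 0.05: z_{α/2} = 1.960.
Power = Φ(δ − 1.960) + Φ(−δ − 1.960) = Φ(1.266) + Φ(-5.185) = 0.8972 + 0.0000 = 0.8972.

Power ≈ 0.897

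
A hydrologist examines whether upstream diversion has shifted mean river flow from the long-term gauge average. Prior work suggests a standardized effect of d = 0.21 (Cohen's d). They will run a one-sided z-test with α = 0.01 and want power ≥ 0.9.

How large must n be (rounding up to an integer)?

n = 296

Set Φ(δ − 2.326) = 0.9; then δ − 2.326 = Φ⁻¹(0.9) = 1.282, giving δ = 3.608.
δ = d·√n ⇒ n = (δ/d)² = (3.608 / 0.21)² = 295.17.
Rounding up, n = 296.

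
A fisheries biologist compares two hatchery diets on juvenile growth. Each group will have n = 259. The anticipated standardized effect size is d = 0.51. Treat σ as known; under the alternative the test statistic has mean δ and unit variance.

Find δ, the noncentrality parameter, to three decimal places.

The noncentrality parameter scales effect size by the design's sample-size factor: δ = d·√(n/2) = 0.51 × √(259/2) = 5.8037

δ ≈ 5.804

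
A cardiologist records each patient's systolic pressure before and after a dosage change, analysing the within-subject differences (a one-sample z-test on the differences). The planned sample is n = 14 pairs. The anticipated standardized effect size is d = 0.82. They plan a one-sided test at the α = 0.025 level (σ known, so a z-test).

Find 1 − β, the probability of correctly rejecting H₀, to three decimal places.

Noncentrality parameter: δ = d·√n = 0.82 × √14 = 3.0682
Critical value for a one-sided test at α = 0.025: z_α = 1.960.
Power = Φ(δ − 1.960) = Φ(1.108) = 0.8661.

Power ≈ 0.866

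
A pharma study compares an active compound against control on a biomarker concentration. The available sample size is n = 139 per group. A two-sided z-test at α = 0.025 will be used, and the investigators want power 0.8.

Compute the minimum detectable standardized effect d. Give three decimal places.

Need Φ(δ − 2.241) = 0.8, so δ = 2.241 + 0.842 = 3.083.
(The second rejection-region term Φ(−δ − z_{α/2}) is negligible and dropped.)
δ = d·√(n/2) ⇒ d = δ/√(n/2) = 3.083/√(139/2) = 0.3698.

d ≈ 0.370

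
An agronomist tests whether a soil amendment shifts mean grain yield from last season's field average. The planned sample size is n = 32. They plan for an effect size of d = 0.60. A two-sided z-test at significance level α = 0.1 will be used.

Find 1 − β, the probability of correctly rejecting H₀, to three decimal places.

Power ≈ 0.960

Noncentrality parameter: δ = d·√n = 0.60 × √32 = 3.3941
Critical value for a two-sided test at α = 0.1: z_{α/2} = 1.645.
Power = Φ(δ − 1.645) + Φ(−δ − 1.645) = Φ(1.749) + Φ(-5.039) = 0.9599 + 0.0000 = 0.9599.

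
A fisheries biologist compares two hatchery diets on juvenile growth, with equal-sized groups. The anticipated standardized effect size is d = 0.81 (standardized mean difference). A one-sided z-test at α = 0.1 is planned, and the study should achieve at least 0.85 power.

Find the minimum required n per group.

For power 0.85 need Φ(δ − z_{0.1}) = 0.85, so δ = z_{0.1} + z_{0.15} = 1.282 + 1.036 = 2.318.
δ = d·√(n/2) ⇒ n = 2(δ/d)² = 2 × (2.318 / 0.81)² = 16.38.
Round up to the next whole unit.

n = 17 per group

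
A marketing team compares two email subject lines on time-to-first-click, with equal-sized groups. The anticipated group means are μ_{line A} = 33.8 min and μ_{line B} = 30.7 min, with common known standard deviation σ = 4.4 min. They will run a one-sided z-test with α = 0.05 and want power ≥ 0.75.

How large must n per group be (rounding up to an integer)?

Standardized effect: d = |μ_{line A} − μ_{line B}| / σ = |33.8 − 30.7| / 4.4 = 0.7045
For power 0.75 need Φ(δ − z_{0.05}) = 0.75, so δ = z_{0.05} + z_{0.25} = 1.645 + 0.674 = 2.319.
δ = d·√(n/2) ⇒ n = 2(δ/d)² = 2 × (2.319 / 0.7045)² = 21.67.
Round up to the next whole unit.

n = 22 per group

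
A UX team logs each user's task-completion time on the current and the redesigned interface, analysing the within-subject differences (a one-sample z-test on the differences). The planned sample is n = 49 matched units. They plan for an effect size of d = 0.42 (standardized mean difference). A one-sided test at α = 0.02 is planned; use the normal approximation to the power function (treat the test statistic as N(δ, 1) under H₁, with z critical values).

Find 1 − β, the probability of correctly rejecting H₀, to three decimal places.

Noncentrality parameter: δ = d·√n = 0.42 × √49 = 2.9400
One-sided α = 0.02 → critical value z_{0.02} = 2.054.
Power = Φ(δ − 2.054) = Φ(0.886) = 0.8123.

Power ≈ 0.812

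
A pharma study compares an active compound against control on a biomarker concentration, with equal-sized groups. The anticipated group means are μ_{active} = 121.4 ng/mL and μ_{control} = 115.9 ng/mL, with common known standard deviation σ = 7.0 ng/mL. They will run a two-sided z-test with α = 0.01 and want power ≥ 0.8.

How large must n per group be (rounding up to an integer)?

Standardized effect: d = |μ_{active} − μ_{control}| / σ = |121.4 − 115.9| / 7.0 = 0.7857
Set Φ(δ − 2.576) = 0.8; then δ − 2.576 = Φ⁻¹(0.8) = 0.842, giving δ = 3.417.
(The Φ(−δ − z_{α/2}) term is vanishingly small for δ > 0 and is dropped in the standard sample-size formula.)
δ = d·√(n/2) ⇒ n = 2(δ/d)² = 2 × (3.417 / 0.7857)² = 37.84.
Round up to the next whole unit.

n = 38 per group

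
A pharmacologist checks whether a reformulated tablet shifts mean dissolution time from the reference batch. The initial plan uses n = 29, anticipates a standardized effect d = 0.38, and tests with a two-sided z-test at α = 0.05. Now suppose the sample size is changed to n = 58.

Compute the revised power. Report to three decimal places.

Power ≈ 0.825

With n = 58: δ = d·√n = 0.38 × √58 = 2.8940. Critical value z_{0.025} = 1.960.
Revised power = Φ(δ − 1.960) + Φ(−δ − 1.960) = Φ(0.934) + Φ(-4.854) = 0.8249 + 0.0000 = 0.8249.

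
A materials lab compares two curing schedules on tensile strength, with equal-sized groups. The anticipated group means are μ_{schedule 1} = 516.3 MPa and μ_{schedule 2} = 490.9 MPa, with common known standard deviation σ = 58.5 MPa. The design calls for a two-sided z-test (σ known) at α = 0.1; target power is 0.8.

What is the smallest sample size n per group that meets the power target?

n = 66 per group

Standardized effect: d = |μ_{schedule 1} − μ_{schedule 2}| / σ = |516.3 − 490.9| / 58.5 = 0.4342
Set Φ(δ − 1.645) = 0.8; then δ − 1.645 = Φ⁻¹(0.8) = 0.842, giving δ = 2.486.
(The Φ(−δ − z_{α/2}) term is vanishingly small for δ > 0 and is dropped in the standard sample-size formula.)
δ = d·√(n/2) ⇒ n = 2(δ/d)² = 2 × (2.486 / 0.4342)² = 65.59.
Round up to the next whole unit.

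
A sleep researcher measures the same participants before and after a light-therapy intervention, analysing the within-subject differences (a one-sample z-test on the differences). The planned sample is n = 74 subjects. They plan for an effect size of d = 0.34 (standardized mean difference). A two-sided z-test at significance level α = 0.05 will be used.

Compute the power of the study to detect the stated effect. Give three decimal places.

Power ≈ 0.833

Noncentrality parameter: λ = d·√n = 0.34 × √74 = 2.9248
Two-sided α = 0.05 → critical value z_{0.025} = 1.960.
Power = Φ(λ − 1.960) + Φ(−λ − 1.960) = Φ(0.965) + Φ(-4.885) = 0.8327 + 0.0000 = 0.8327.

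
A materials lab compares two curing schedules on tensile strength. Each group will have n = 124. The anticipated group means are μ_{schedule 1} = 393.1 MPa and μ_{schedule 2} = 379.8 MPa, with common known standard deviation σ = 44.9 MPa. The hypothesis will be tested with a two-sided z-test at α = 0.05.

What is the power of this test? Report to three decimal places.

Power ≈ 0.645

Standardized effect: d = |μ_{schedule 1} − μ_{schedule 2}| / σ = |393.1 − 379.8| / 44.9 = 0.2962
Noncentrality parameter: δ = d·√(n/2) = 0.2962 × √(124/2) = 2.3324
Two-sided α = 0.05 → critical value z_{0.025} = 1.960.
Power = Φ(δ − 1.960) + Φ(−δ − 1.960) = Φ(0.372) + Φ(-4.292) = 0.6452 + 0.0000 = 0.6452.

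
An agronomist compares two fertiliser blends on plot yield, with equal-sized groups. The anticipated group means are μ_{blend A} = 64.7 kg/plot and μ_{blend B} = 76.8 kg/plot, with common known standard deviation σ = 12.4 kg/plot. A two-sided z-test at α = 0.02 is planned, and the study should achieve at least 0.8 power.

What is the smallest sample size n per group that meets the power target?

Standardized effect: d = |μ_{blend A} − μ_{blend B}| / σ = |64.7 − 76.8| / 12.4 = 0.9758
For power 0.8 need Φ(δ − z_{0.01}) = 0.8, so δ = z_{0.01} + z_{0.20} = 2.326 + 0.842 = 3.168.
(Ignoring the negligible lower-tail rejection probability gives the usual closed-form inversion.)
δ = d·√(n/2) ⇒ n = 2(δ/d)² = 2 × (3.168 / 0.9758)² = 21.08.
Rounding up, n = 22 per group.

n = 22 per group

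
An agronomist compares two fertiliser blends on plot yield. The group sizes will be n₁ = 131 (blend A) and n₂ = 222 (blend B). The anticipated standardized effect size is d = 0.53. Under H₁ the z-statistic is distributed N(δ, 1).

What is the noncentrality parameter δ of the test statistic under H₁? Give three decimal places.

δ ≈ 4.811

The noncentrality parameter scales effect size by the design's sample-size factor: δ = d / √(1/n₁ + 1/n₂) = 0.53 / √(1/131 + 1/222) = 4.8106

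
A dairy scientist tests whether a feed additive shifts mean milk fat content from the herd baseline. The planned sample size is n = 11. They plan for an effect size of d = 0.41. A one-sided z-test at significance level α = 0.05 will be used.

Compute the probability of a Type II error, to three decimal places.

β ≈ 0.612

Noncentrality parameter: δ = d·√n = 0.41 × √11 = 1.3598
Critical value for a one-sided test at α = 0.05: z_α = 1.645.
Power = P(Z > 1.645 − δ) = Φ(-0.285) = 0.3878.
Type II error: β = 1 − power = 1 − 0.3878 = 0.6122.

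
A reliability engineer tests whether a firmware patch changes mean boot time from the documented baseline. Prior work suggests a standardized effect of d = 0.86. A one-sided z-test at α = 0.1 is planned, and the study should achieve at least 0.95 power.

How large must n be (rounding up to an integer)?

For power 0.95 need Φ(δ − z_{0.1}) = 0.95, so δ = z_{0.1} + z_{0.05} = 1.282 + 1.645 = 2.926.
δ = d·√n ⇒ n = (δ/d)² = (2.926 / 0.86)² = 11.58.
Rounding up, n = 12.

n = 12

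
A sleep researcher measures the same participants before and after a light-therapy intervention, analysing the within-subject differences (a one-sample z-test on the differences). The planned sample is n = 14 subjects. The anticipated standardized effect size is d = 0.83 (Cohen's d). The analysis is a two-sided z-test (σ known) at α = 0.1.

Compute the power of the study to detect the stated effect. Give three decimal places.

Power ≈ 0.928

Noncentrality parameter: δ = d·√n = 0.83 × √14 = 3.1056
Critical value for a two-sided test at α = 0.1: z_{α/2} = 1.645.
Power = Φ(δ − 1.645) + Φ(−δ − 1.645) = Φ(1.461) + Φ(-4.750) = 0.9280 + 0.0000 = 0.9280.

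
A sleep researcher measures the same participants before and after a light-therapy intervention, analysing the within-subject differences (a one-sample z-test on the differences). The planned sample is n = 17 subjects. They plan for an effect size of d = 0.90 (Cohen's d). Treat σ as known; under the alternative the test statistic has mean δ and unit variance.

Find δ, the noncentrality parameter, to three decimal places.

The noncentrality parameter scales effect size by the design's sample-size factor: δ = d·√n = 0.90 × √17 = 3.7108

δ ≈ 3.711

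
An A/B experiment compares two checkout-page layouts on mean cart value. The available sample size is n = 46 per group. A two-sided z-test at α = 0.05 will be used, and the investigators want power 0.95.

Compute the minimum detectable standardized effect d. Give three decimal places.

Required noncentrality: δ = z_{0.025} + z_{0.05} = 1.960 + 1.645 = 3.605.
(The second rejection-region term Φ(−δ − z_{α/2}) is negligible and dropped.)
δ = d·√(n/2) ⇒ d = δ/√(n/2) = 3.605/√(46/2) = 0.7517.

d ≈ 0.752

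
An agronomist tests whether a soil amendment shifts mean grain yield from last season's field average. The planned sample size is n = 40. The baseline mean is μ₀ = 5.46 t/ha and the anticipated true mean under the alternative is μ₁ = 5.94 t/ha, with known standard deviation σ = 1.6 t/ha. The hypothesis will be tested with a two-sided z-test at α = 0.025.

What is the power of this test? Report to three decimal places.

Standardized effect: d = |μ₁ − μ₀| / σ = |5.94 − 5.46| / 1.6 = 0.3000
Noncentrality parameter: δ = d·√n = 0.3000 × √40 = 1.8974
Critical value for a two-sided test at α = 0.025: z_{α/2} = 2.241.
Power = Φ(δ − 2.241) + Φ(−δ − 2.241) = Φ(-0.344) + Φ(-4.139) = 0.3654 + 0.0000 = 0.3654.

Power ≈ 0.365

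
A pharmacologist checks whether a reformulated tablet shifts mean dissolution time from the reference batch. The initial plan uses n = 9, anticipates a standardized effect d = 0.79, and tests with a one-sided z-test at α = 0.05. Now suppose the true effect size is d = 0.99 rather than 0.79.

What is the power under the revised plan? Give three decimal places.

With d = 0.99: δ = d·√n = 0.99 × √9 = 2.9700. Critical value z_{0.05} = 1.645.
Revised power = P(Z > 1.645 − δ) = Φ(1.325) = 0.9074.

Power ≈ 0.907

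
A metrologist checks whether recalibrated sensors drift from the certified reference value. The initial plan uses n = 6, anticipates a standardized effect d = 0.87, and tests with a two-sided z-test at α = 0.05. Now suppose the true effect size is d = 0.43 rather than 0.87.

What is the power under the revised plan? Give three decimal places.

With d = 0.43: δ = d·√n = 0.43 × √6 = 1.0533. Critical value z_{0.025} = 1.960.
Revised power = Φ(δ − 1.960) + Φ(−δ − 1.960) = Φ(-0.907) + Φ(-3.013) = 0.1823 + 0.0013 = 0.1836.

Power ≈ 0.184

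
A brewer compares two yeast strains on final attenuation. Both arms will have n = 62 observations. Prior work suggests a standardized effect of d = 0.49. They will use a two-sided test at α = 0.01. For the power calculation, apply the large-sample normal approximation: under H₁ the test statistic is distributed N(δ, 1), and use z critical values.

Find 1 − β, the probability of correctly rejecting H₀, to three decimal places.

Power ≈ 0.561

Noncentrality parameter: δ = d·√(n/2) = 0.49 × √(62/2) = 2.7282
Critical value for a two-sided test at α = 0.01: z_{α/2} = 2.576.
Power = Φ(δ − 2.576) + Φ(−δ − 2.576) = Φ(0.152) + Φ(-5.304) = 0.5606 + 0.0000 = 0.5606.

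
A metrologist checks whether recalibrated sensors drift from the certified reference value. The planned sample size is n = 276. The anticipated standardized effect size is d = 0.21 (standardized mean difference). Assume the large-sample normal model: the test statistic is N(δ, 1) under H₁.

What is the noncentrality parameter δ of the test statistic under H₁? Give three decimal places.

δ ≈ 3.489

δ = d·√n = 0.21 × √276 = 3.4888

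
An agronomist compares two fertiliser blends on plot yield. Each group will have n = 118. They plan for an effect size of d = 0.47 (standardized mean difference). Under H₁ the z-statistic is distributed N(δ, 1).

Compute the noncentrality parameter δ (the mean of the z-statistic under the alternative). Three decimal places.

δ ≈ 3.610

δ = d·√(n/2) = 0.47 × √(118/2) = 3.6101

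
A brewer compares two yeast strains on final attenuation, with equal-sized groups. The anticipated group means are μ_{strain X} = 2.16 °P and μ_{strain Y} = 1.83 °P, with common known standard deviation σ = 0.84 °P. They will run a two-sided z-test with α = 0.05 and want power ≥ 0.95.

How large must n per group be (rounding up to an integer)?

n = 169 per group

Standardized effect: d = |μ_{strain X} − μ_{strain Y}| / σ = |2.16 − 1.83| / 0.84 = 0.3929
For power 0.95 need Φ(δ − z_{0.025}) = 0.95, so δ = z_{0.025} + z_{0.05} = 1.960 + 1.645 = 3.605.
(For δ > 0 the lower-tail rejection region contributes negligibly to power, so the one-term inversion is standard.)
δ = d·√(n/2) ⇒ n = 2(δ/d)² = 2 × (3.605 / 0.3929)² = 168.39.
Round up to the next whole unit.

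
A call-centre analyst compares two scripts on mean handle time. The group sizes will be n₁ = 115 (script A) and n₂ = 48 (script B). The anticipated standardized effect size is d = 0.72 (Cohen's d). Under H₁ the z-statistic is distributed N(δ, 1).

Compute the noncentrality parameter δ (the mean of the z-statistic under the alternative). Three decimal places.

δ ≈ 4.190

δ = d / √(1/n₁ + 1/n₂) = 0.72 / √(1/115 + 1/48) = 4.1899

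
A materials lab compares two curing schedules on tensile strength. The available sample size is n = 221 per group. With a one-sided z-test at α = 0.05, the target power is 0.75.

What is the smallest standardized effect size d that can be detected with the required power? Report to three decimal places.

Need Φ(δ − 1.645) = 0.75, so δ = 1.645 + 0.674 = 2.319.
δ = d·√(n/2) ⇒ d = δ/√(n/2) = 2.319/√(221/2) = 0.2206.

d ≈ 0.221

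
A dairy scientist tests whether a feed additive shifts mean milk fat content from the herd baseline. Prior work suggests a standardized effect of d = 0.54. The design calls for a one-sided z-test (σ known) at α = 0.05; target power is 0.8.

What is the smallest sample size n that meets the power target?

n = 22

Set Φ(δ − 1.645) = 0.8; then δ − 1.645 = Φ⁻¹(0.8) = 0.842, giving δ = 2.486.
δ = d·√n ⇒ n = (δ/d)² = (2.486 / 0.54)² = 21.20.
Rounding up, n = 22.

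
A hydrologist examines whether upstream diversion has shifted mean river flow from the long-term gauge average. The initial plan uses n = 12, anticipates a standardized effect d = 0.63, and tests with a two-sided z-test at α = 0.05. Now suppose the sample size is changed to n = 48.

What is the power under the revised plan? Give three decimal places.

With n = 48: δ = d·√n = 0.63 × √48 = 4.3648. Critical value z_{0.025} = 1.960.
Revised power = Φ(δ − 1.960) + Φ(−δ − 1.960) = Φ(2.405) + Φ(-6.325) = 0.9919 + 0.0000 = 0.9919.

Power ≈ 0.992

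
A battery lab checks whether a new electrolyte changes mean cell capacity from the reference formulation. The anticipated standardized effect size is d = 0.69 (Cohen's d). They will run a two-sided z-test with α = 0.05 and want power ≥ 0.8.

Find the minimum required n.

n = 17

Set Φ(δ − 1.960) = 0.8; then δ − 1.960 = Φ⁻¹(0.8) = 0.842, giving δ = 2.802.
(For δ > 0 the lower-tail rejection region contributes negligibly to power, so the one-term inversion is standard.)
δ = d·√n ⇒ n = (δ/d)² = (2.802 / 0.69)² = 16.49.
Round up to the next whole unit.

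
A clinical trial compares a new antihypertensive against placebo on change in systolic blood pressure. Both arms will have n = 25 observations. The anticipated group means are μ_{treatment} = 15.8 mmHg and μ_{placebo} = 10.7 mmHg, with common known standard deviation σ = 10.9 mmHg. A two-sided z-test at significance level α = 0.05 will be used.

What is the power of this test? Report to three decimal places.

Standardized effect: d = |μ_{treatment} − μ_{placebo}| / σ = |15.8 − 10.7| / 10.9 = 0.4679
Noncentrality parameter: λ = d·√(n/2) = 0.4679 × √(25/2) = 1.6542
Critical value for a two-sided test at α = 0.05: z_{α/2} = 1.960.
Power = Φ(λ − 1.960) + Φ(−λ − 1.960) = Φ(-0.306) + Φ(-3.614) = 0.3799 + 0.0002 = 0.3801.

Power ≈ 0.380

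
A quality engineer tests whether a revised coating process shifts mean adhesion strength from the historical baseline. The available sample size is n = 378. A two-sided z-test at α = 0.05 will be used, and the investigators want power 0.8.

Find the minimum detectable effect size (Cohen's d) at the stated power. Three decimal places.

Need Φ(δ − 1.960) = 0.8, so δ = 1.960 + 0.842 = 2.802.
(The second rejection-region term Φ(−δ − z_{α/2}) is negligible and dropped.)
δ = d·√n ⇒ d = δ/√n = 2.802/√378 = 0.1441.

d ≈ 0.144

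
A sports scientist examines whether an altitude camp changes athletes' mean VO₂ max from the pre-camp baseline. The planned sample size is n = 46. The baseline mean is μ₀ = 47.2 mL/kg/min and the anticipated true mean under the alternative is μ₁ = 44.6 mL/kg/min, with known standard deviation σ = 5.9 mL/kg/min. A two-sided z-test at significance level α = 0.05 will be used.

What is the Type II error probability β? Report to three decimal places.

Standardized effect: d = |μ₁ − μ₀| / σ = |44.6 − 47.2| / 5.9 = 0.4407
Noncentrality parameter: δ = d·√n = 0.4407 × √46 = 2.9888
Two-sided α = 0.05 → critical value z_{0.025} = 1.960.
Power = Φ(δ − 1.960) + Φ(−δ − 1.960) = Φ(1.029) + Φ(-4.949) = 0.8482 + 0.0000 = 0.8482.
Type II error: β = 1 − power = 1 − 0.8482 = 0.1518.

β ≈ 0.152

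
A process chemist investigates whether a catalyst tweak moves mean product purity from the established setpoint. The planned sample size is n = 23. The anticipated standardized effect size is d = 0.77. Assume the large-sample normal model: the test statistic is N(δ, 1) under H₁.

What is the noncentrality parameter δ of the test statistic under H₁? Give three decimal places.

δ ≈ 3.693

The noncentrality parameter scales effect size by the design's sample-size factor: δ = d·√n = 0.77 × √23 = 3.6928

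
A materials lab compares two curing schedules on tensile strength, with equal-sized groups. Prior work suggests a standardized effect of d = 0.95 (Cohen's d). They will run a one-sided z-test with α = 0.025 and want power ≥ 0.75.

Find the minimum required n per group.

Set Φ(δ − 1.960) = 0.75; then δ − 1.960 = Φ⁻¹(0.75) = 0.674, giving δ = 2.634.
δ = d·√(n/2) ⇒ n = 2(δ/d)² = 2 × (2.634 / 0.95)² = 15.38.
Round up to the next whole unit.

n = 16 per group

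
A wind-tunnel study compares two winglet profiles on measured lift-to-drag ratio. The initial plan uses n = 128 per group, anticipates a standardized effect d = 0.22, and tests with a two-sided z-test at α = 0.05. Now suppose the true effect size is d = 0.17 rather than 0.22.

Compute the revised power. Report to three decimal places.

Power ≈ 0.275

With d = 0.17: δ = d·√(n/2) = 0.17 × √(128/2) = 1.3600. Critical value z_{0.025} = 1.960.
Revised power = Φ(δ − 1.960) + Φ(−δ − 1.960) = Φ(-0.600) + Φ(-3.320) = 0.2743 + 0.0005 = 0.2747.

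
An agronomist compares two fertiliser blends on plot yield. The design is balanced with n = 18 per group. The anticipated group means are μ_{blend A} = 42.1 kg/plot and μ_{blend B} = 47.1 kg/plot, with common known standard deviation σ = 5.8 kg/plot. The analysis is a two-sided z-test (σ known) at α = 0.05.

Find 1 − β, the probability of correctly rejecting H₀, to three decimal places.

Power ≈ 0.734

Standardized effect: d = |μ_{blend A} − μ_{blend B}| / σ = |42.1 − 47.1| / 5.8 = 0.8621
Noncentrality parameter: δ = d·√(n/2) = 0.8621 × √(18/2) = 2.5862
Two-sided α = 0.05 → critical value z_{0.025} = 1.960.
Power = Φ(δ − 1.960) + Φ(−δ − 1.960) = Φ(0.626) + Φ(-4.546) = 0.7344 + 0.0000 = 0.7344.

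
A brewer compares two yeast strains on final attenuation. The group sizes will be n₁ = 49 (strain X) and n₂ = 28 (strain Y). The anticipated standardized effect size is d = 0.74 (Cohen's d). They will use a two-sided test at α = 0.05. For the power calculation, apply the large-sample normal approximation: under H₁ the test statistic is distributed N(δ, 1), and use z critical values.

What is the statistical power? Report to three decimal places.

Noncentrality parameter: δ = d / √(1/n₁ + 1/n₂) = 0.74 / √(1/49 + 1/28) = 3.1237
Critical value for a two-sided test at α = 0.05: z_{α/2} = 1.960.
Power = Φ(δ − 1.960) + Φ(−δ − 1.960) = Φ(1.164) + Φ(-5.084) = 0.8777 + 0.0000 = 0.8777.

Power ≈ 0.878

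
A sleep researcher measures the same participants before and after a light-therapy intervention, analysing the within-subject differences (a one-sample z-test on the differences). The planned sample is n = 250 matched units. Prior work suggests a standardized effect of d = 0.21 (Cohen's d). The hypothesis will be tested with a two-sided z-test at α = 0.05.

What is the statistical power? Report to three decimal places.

Noncentrality parameter: δ = d·√n = 0.21 × √250 = 3.3204
Two-sided α = 0.05 → critical value z_{0.025} = 1.960.
Power = Φ(δ − 1.960) + Φ(−δ − 1.960) = Φ(1.360) + Φ(-5.280) = 0.9132 + 0.0000 = 0.9132.

Power ≈ 0.913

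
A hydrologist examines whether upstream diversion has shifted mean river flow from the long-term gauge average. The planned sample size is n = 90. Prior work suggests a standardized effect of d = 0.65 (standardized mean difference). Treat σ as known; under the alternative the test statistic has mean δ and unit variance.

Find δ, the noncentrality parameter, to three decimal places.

δ ≈ 6.166

The noncentrality parameter scales effect size by the design's sample-size factor: δ = d·√n = 0.65 × √90 = 6.1664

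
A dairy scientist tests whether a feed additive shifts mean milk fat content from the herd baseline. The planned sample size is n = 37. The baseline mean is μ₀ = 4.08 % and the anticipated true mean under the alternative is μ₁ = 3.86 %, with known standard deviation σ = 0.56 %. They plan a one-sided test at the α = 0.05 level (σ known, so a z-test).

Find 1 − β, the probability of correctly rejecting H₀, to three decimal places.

Power ≈ 0.772

Standardized effect: d = |μ₁ − μ₀| / σ = |3.86 − 4.08| / 0.56 = 0.3929
Noncentrality parameter: δ = d·√n = 0.3929 × √37 = 2.3897
One-sided α = 0.05 → critical value z_{0.05} = 1.645.
Power = P(Z > 1.645 − δ) = Φ(0.745) = 0.7718.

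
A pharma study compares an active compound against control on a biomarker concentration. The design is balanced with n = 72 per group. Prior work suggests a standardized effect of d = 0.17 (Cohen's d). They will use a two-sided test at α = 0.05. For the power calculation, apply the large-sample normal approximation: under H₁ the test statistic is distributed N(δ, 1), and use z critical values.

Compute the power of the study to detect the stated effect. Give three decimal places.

Noncentrality parameter: δ = d·√(n/2) = 0.17 × √(72/2) = 1.0200
Two-sided α = 0.05 → critical value z_{0.025} = 1.960.
Power = Φ(δ − 1.960) + Φ(−δ − 1.960) = Φ(-0.940) + Φ(-2.980) = 0.1736 + 0.0014 = 0.1751.

Power ≈ 0.175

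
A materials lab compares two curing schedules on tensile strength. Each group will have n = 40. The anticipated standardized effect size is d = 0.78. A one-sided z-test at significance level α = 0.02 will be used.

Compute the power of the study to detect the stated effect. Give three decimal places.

Power ≈ 0.924

Noncentrality parameter: λ = d·√(n/2) = 0.78 × √(40/2) = 3.4883
One-sided α = 0.02 → critical value z_{0.02} = 2.054.
Power = Φ(λ − 2.054) = Φ(1.435) = 0.9243.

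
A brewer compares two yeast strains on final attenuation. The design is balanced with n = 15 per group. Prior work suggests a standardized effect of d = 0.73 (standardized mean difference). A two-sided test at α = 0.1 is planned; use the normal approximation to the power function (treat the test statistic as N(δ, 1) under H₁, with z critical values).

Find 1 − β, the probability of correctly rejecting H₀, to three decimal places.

Power ≈ 0.639

Noncentrality parameter: δ = d·√(n/2) = 0.73 × √(15/2) = 1.9992
Critical value for a two-sided test at α = 0.1: z_{α/2} = 1.645.
Power = Φ(δ − 1.645) + Φ(−δ − 1.645) = Φ(0.354) + Φ(-3.644) = 0.6385 + 0.0001 = 0.6386.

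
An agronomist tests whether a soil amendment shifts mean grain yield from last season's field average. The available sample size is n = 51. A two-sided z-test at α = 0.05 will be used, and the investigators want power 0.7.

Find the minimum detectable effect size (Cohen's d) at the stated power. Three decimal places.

d ≈ 0.348

Need Φ(δ − 1.960) = 0.7, so δ = 1.960 + 0.524 = 2.484.
(The second rejection-region term Φ(−δ − z_{α/2}) is negligible and dropped.)
δ = d·√n ⇒ d = δ/√n = 2.484/√51 = 0.3479.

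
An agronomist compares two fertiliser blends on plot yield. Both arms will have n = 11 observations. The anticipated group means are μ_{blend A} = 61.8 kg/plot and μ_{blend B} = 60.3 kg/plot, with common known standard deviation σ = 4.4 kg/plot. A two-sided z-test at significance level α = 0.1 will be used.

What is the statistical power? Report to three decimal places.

Standardized effect: d = |μ_{blend A} − μ_{blend B}| / σ = |61.8 − 60.3| / 4.4 = 0.3409
Noncentrality parameter: λ = d·√(n/2) = 0.3409 × √(11/2) = 0.7995
Critical value for a two-sided test at α = 0.1: z_{α/2} = 1.645.
Power = Φ(λ − 1.645) + Φ(−λ − 1.645) = Φ(-0.845) + Φ(-2.444) = 0.1990 + 0.0073 = 0.2062.

Power ≈ 0.206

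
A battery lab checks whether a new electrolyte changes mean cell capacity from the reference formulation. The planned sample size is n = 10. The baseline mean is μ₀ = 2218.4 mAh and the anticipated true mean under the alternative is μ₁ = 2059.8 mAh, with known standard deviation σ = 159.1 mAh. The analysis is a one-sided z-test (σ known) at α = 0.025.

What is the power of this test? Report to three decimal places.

Power ≈ 0.883

Standardized effect: d = |μ₁ − μ₀| / σ = |2059.8 − 2218.4| / 159.1 = 0.9969
Noncentrality parameter: δ = d·√n = 0.9969 × √10 = 3.1523
Critical value for a one-sided test at α = 0.025: z_α = 1.960.
Power = Φ(δ − 1.960) = Φ(1.192) = 0.8834.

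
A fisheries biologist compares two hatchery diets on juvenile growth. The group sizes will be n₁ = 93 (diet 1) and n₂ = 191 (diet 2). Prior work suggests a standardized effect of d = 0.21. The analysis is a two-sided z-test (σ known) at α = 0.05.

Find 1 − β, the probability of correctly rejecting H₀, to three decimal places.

Noncentrality parameter: λ = d / √(1/n₁ + 1/n₂) = 0.21 / √(1/93 + 1/191) = 1.6608
Two-sided α = 0.05 → critical value z_{0.025} = 1.960.
Power = Φ(λ − 1.960) + Φ(−λ − 1.960) = Φ(-0.299) + Φ(-3.621) = 0.3824 + 0.0001 = 0.3826.

Power ≈ 0.383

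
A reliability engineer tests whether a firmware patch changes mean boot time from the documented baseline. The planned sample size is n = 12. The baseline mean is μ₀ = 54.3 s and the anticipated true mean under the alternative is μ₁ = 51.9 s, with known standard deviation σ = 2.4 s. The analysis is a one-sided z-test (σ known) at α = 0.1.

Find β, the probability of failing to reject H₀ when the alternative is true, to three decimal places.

Standardized effect: d = |μ₁ − μ₀| / σ = |51.9 − 54.3| / 2.4 = 1.0000
Noncentrality parameter: λ = d·√n = 1.0000 × √12 = 3.4641
One-sided α = 0.1 → critical value z_{0.1} = 1.282.
Power = Φ(λ − 1.282) = Φ(2.183) = 0.9855.
Type II error: β = 1 − power = 1 − 0.9855 = 0.0145.

β ≈ 0.015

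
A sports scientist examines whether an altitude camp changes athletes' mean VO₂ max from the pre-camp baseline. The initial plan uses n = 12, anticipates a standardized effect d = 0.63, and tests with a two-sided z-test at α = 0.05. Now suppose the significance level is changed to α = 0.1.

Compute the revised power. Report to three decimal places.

δ = d·√n = 0.63 × √12 = 2.1824 (unchanged). New critical value: z_{0.05} = 1.645.
Revised power = Φ(δ − 1.645) + Φ(−δ − 1.645) = Φ(0.538) + Φ(-3.827) = 0.7045 + 0.0001 = 0.7046.

Power ≈ 0.705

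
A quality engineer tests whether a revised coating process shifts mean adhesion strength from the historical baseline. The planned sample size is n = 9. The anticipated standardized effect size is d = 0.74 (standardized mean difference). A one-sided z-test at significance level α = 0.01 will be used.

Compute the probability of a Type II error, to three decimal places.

β ≈ 0.542

Noncentrality parameter: δ = d·√n = 0.74 × √9 = 2.2200
Critical value for a one-sided test at α = 0.01: z_α = 2.326.
Power = P(Z > 2.326 − δ) = Φ(-0.106) = 0.4577.
Type II error: β = 1 − power = 1 − 0.4577 = 0.5423.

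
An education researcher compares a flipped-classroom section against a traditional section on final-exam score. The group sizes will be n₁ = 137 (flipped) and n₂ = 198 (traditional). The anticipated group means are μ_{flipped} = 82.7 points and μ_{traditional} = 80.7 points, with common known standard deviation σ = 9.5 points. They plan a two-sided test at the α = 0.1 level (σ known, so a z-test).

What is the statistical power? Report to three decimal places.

Power ≈ 0.599

Standardized effect: d = |μ_{flipped} − μ_{traditional}| / σ = |82.7 − 80.7| / 9.5 = 0.2105
Noncentrality parameter: λ = d / √(1/n₁ + 1/n₂) = 0.2105 / √(1/137 + 1/198) = 1.8944
Two-sided α = 0.1 → critical value z_{0.05} = 1.645.
Power = Φ(λ − 1.645) + Φ(−λ − 1.645) = Φ(0.250) + Φ(-3.539) = 0.5985 + 0.0002 = 0.5987.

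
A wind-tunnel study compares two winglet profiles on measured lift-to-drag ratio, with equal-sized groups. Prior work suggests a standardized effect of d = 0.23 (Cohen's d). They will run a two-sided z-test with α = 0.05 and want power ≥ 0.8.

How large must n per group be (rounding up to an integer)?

Set Φ(δ − 1.960) = 0.8; then δ − 1.960 = Φ⁻¹(0.8) = 0.842, giving δ = 2.802.
(The Φ(−δ − z_{α/2}) term is vanishingly small for δ > 0 and is dropped in the standard sample-size formula.)
δ = d·√(n/2) ⇒ n = 2(δ/d)² = 2 × (2.802 / 0.23)² = 296.74.
Rounding up, n = 297 per group.

n = 297 per group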